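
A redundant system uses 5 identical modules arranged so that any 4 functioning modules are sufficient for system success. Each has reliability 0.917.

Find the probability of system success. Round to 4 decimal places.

R = Σ_{i=4}^{5} C(5,i) p^i (1−p)^{5−i} with p = 0.917
C(5,4)·0.917^4·0.083^1 = 0.293444
C(5,5)·0.917^5·0.083^0 = 0.648405
Sum = 0.9418

0.9418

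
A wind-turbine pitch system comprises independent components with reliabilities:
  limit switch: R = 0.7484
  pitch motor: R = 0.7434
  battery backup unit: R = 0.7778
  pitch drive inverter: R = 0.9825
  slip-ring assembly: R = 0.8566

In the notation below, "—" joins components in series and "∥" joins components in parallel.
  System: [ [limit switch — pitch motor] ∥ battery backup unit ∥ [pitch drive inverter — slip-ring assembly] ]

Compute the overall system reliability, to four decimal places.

Series (limit switch and pitch motor): 0.748400 × 0.743400 = 0.556361
Series (pitch drive inverter and slip-ring assembly): 0.982500 × 0.856600 = 0.841610
Parallel ([0.556361], battery backup unit, and [0.841610]): 1 − (1 − 0.556361)(1 − 0.777800)(1 − 0.841610) = 0.9844

0.9844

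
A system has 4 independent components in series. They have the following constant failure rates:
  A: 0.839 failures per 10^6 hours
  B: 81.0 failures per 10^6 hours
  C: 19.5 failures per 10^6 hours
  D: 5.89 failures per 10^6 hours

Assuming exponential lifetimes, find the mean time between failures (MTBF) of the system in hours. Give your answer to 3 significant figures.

9330

Series of exponential components: λ_sys = Σ λ_i
λ_sys = 0.000000839 + 0.0000810 + 0.0000195 + 0.00000589 = 1.0723e-04 /h
MTBF = 1 / λ_sys = 9330 h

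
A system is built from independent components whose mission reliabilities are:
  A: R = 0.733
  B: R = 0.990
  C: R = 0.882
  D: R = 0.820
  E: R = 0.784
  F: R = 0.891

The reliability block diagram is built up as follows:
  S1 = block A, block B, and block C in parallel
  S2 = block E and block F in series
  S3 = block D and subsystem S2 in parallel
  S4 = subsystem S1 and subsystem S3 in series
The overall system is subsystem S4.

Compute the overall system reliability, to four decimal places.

0.9454

Parallel (A, B, and C): 1 − (1 − 0.733000)(1 − 0.990000)(1 − 0.882000) = 0.999685
Series (E and F): 0.784000 × 0.891000 = 0.698544
Parallel (D and [0.698544]): 1 − (1 − 0.820000)(1 − 0.698544) = 0.945738
Series ([0.999685] and [0.945738]): 0.999685 × 0.945738 = 0.9454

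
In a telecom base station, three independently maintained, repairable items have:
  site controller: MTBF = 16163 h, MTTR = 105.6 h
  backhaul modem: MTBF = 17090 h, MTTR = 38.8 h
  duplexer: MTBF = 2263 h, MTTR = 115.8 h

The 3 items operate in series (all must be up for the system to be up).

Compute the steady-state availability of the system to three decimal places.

A(site controller) = MTBF/(MTBF+MTTR) = 16163/(16163+105.6) = 0.993509
A(backhaul modem) = MTBF/(MTBF+MTTR) = 17090/(17090+38.8) = 0.997735
A(duplexer) = MTBF/(MTBF+MTTR) = 2263/(2263+115.8) = 0.951320
Series availability: 0.993509 × 0.997735 × 0.951320 = 0.943

0.943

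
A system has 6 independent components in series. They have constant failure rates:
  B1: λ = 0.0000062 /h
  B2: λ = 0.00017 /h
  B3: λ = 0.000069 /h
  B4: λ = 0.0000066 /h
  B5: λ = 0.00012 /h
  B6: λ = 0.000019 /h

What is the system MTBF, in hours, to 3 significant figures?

2560

Series of exponential components: λ_sys = Σ λ_i
λ_sys = 0.0000062 + 0.00017 + 0.000069 + 0.0000066 + 0.00012 + 0.000019 = 3.9080e-04 /h
MTBF = 1 / λ_sys = 2560 h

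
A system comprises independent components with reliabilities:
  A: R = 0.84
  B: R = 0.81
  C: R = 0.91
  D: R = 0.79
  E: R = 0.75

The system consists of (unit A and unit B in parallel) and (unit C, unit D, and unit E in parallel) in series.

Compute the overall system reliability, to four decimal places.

0.9650

Parallel (A and B): 1 − (1 − 0.840000)(1 − 0.810000) = 0.969600
Parallel (C, D, and E): 1 − (1 − 0.910000)(1 − 0.790000)(1 − 0.750000) = 0.995275
Series ([0.969600] and [0.995275]): 0.969600 × 0.995275 = 0.9650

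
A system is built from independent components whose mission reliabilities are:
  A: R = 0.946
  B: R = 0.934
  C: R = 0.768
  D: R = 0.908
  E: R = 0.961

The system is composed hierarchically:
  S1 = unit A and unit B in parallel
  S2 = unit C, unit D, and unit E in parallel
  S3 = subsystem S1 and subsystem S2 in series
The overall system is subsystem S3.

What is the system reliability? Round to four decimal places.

Parallel (A and B): 1 − (1 − 0.946000)(1 − 0.934000) = 0.996436
Parallel (C, D, and E): 1 − (1 − 0.768000)(1 − 0.908000)(1 − 0.961000) = 0.999168
Series ([0.996436] and [0.999168]): 0.996436 × 0.999168 = 0.9956

0.9956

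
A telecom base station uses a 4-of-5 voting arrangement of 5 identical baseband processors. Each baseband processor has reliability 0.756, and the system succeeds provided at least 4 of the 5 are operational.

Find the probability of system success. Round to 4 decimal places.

0.6455

R = Σ_{i=4}^{5} C(5,i) p^i (1−p)^{5−i} with p = 0.756
C(5,4)·0.756^4·0.244^1 = 0.398517
C(5,5)·0.756^5·0.244^0 = 0.246950
Sum = 0.6455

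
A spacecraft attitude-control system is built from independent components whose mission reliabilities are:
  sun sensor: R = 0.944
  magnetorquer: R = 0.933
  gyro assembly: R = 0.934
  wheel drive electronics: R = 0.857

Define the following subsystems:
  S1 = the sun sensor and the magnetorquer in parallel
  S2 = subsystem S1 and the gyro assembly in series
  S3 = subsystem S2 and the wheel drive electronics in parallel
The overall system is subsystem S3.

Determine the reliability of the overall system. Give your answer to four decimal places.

Parallel (sun sensor and magnetorquer): 1 − (1 − 0.944000)(1 − 0.933000) = 0.996248
Series ([0.996248] and gyro assembly): 0.996248 × 0.934000 = 0.930496
Parallel ([0.930496] and wheel drive electronics): 1 − (1 − 0.930496)(1 − 0.857000) = 0.9901

0.9901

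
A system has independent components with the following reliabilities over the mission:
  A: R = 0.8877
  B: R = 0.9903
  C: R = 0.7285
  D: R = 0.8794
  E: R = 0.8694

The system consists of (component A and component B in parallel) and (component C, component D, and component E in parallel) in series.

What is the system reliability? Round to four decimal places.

0.9946

Parallel (A and B): 1 − (1 − 0.887700)(1 − 0.990300) = 0.998911
Parallel (C, D, and E): 1 − (1 − 0.728500)(1 − 0.879400)(1 − 0.869400) = 0.995724
Series ([0.998911] and [0.995724]): 0.998911 × 0.995724 = 0.9946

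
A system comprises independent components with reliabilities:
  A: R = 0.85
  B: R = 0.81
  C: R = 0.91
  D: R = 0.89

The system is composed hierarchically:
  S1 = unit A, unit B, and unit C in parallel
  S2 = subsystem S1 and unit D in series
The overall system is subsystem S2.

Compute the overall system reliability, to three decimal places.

Parallel (A, B, and C): 1 − (1 − 0.85000)(1 − 0.81000)(1 − 0.91000) = 0.99744
Series ([0.99744] and D): 0.99744 × 0.89000 = 0.888

0.888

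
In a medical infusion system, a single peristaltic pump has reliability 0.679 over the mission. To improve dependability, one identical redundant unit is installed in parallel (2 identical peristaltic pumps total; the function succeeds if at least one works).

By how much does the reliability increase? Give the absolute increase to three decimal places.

R_before = 0.679
R_after = 1 − (1 − 0.679)^2 = 0.897
ΔR = 0.897 − 0.679 = 0.218

0.218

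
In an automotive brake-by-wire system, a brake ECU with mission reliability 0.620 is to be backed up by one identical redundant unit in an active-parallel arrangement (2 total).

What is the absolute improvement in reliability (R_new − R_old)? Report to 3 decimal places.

0.236

R_before = 0.620
R_after = 1 − (1 − 0.620)^2 = 0.856
ΔR = 0.856 − 0.620 = 0.236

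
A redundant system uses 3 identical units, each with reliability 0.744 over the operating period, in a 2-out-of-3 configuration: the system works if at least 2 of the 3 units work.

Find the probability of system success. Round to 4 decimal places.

R = Σ_{i=2}^{3} C(3,i) p^i (1−p)^{3−i} with p = 0.744
C(3,2)·0.744^2·0.256^1 = 0.425116
C(3,3)·0.744^3·0.256^0 = 0.411831
Sum = 0.8369

0.8369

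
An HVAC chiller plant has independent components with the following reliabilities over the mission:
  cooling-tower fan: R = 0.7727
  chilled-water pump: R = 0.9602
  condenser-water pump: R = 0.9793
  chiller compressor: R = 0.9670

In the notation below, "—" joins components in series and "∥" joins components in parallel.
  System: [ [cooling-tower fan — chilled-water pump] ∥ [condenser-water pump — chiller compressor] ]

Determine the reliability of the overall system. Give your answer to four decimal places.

0.9863

Series (cooling-tower fan and chilled-water pump): 0.772700 × 0.960200 = 0.741947
Series (condenser-water pump and chiller compressor): 0.979300 × 0.967000 = 0.946983
Parallel ([0.741947] and [0.946983]): 1 − (1 − 0.741947)(1 − 0.946983) = 0.9863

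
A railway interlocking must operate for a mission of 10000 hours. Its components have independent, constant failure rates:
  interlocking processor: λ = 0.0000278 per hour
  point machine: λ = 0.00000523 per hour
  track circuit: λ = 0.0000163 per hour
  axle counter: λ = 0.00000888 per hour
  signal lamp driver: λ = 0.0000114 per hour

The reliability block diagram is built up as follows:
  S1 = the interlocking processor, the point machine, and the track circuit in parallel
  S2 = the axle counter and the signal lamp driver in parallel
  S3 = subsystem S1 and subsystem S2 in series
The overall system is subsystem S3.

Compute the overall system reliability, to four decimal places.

R(interlocking processor) = exp(−0.0000278 × 10000) = 0.757297
R(point machine) = exp(−0.00000523 × 10000) = 0.949044
R(track circuit) = exp(−0.0000163 × 10000) = 0.849591
R(axle counter) = exp(−0.00000888 × 10000) = 0.915029
R(signal lamp driver) = exp(−0.0000114 × 10000) = 0.892258
Parallel (interlocking processor, point machine, and track circuit): 1 − (1 − 0.757297)(1 − 0.949044)(1 − 0.849591) = 0.998140
Parallel (axle counter and signal lamp driver): 1 − (1 − 0.915029)(1 − 0.892258) = 0.990845
Series ([0.998140] and [0.990845]): 0.998140 × 0.990845 = 0.9890

0.9890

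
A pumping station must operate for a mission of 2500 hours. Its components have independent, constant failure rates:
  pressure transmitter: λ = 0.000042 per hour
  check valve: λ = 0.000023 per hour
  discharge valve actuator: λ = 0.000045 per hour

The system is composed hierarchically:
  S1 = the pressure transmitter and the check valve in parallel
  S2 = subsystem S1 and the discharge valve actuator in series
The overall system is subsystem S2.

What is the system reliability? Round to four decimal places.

R(pressure transmitter) = exp(−0.000042 × 2500) = 0.900325
R(check valve) = exp(−0.000023 × 2500) = 0.944122
R(discharge valve actuator) = exp(−0.000045 × 2500) = 0.893597
Parallel (pressure transmitter and check valve): 1 − (1 − 0.900325)(1 − 0.944122) = 0.994430
Series ([0.994430] and discharge valve actuator): 0.994430 × 0.893597 = 0.8886

0.8886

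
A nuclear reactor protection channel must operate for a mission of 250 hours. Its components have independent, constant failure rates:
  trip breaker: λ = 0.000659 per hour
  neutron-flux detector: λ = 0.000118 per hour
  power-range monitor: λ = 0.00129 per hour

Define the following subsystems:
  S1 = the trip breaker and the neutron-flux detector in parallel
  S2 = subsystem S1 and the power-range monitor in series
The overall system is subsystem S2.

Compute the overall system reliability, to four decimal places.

R(trip breaker) = exp(−0.000659 × 250) = 0.848106
R(neutron-flux detector) = exp(−0.000118 × 250) = 0.970931
R(power-range monitor) = exp(−0.00129 × 250) = 0.724336
Parallel (trip breaker and neutron-flux detector): 1 − (1 − 0.848106)(1 − 0.970931) = 0.995585
Series ([0.995585] and power-range monitor): 0.995585 × 0.724336 = 0.7211

0.7211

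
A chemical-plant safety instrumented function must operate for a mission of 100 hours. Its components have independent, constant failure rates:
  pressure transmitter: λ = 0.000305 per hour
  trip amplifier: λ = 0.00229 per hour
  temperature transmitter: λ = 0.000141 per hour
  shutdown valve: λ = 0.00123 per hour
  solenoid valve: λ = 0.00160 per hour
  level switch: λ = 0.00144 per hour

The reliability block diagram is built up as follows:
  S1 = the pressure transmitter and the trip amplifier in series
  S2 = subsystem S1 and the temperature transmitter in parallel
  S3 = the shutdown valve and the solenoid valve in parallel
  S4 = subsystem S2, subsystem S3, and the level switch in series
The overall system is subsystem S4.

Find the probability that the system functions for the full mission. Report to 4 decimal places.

R(pressure transmitter) = exp(−0.000305 × 100) = 0.969960
R(trip amplifier) = exp(−0.00229 × 100) = 0.795329
R(temperature transmitter) = exp(−0.000141 × 100) = 0.985999
R(shutdown valve) = exp(−0.00123 × 100) = 0.884264
R(solenoid valve) = exp(−0.00160 × 100) = 0.852144
R(level switch) = exp(−0.00144 × 100) = 0.865888
Series (pressure transmitter and trip amplifier): 0.969960 × 0.795329 = 0.771437
Parallel ([0.771437] and temperature transmitter): 1 − (1 − 0.771437)(1 − 0.985999) = 0.996800
Parallel (shutdown valve and solenoid valve): 1 − (1 − 0.884264)(1 − 0.852144) = 0.982888
Series ([0.996800], [0.982888], and level switch): 0.996800 × 0.982888 × 0.865888 = 0.8483

0.8483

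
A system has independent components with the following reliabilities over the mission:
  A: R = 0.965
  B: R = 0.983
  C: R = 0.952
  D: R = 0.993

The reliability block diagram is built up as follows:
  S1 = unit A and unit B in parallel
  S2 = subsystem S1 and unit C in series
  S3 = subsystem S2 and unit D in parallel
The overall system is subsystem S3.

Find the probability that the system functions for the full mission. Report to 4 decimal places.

0.9997

Parallel (A and B): 1 − (1 − 0.965000)(1 − 0.983000) = 0.999405
Series ([0.999405] and C): 0.999405 × 0.952000 = 0.951434
Parallel ([0.951434] and D): 1 − (1 − 0.951434)(1 − 0.993000) = 0.9997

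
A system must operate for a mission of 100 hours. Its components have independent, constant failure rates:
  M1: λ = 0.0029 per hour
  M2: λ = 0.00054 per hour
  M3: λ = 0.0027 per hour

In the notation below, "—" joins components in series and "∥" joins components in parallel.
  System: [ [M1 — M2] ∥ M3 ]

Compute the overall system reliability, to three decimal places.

R(M1) = exp(−0.0029 × 100) = 0.74826
R(M2) = exp(−0.00054 × 100) = 0.94743
R(M3) = exp(−0.0027 × 100) = 0.76338
Series (M1 and M2): 0.74826 × 0.94743 = 0.70892
Parallel ([0.70892] and M3): 1 − (1 − 0.70892)(1 − 0.76338) = 0.931

0.931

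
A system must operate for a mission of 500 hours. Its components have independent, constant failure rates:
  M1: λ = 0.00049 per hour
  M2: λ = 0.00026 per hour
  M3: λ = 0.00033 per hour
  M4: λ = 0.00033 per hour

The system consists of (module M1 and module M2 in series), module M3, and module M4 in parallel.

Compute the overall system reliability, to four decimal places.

R(M1) = exp(−0.00049 × 500) = 0.782705
R(M2) = exp(−0.00026 × 500) = 0.878095
R(M3) = exp(−0.00033 × 500) = 0.847894
R(M4) = exp(−0.00033 × 500) = 0.847894
Series (M1 and M2): 0.782705 × 0.878095 = 0.687289
Parallel ([0.687289], M3, and M4): 1 − (1 − 0.687289)(1 − 0.847894)(1 − 0.847894) = 0.9928

0.9928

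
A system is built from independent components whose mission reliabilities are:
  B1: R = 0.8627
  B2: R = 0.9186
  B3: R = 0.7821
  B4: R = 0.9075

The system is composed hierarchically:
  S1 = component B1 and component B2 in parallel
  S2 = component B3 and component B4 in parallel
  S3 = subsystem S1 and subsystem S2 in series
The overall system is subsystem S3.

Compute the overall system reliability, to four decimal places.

0.9689

Parallel (B1 and B2): 1 − (1 − 0.862700)(1 − 0.918600) = 0.988824
Parallel (B3 and B4): 1 − (1 − 0.782100)(1 − 0.907500) = 0.979844
Series ([0.988824] and [0.979844]): 0.988824 × 0.979844 = 0.9689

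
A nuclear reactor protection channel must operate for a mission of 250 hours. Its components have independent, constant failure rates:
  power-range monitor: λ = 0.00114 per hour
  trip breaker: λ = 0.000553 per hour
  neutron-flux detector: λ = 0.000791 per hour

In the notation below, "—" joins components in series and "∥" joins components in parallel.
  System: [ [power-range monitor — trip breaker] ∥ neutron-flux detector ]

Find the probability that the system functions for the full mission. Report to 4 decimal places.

0.9381

R(power-range monitor) = exp(−0.00114 × 250) = 0.752014
R(trip breaker) = exp(−0.000553 × 250) = 0.870881
R(neutron-flux detector) = exp(−0.000791 × 250) = 0.820575
Series (power-range monitor and trip breaker): 0.752014 × 0.870881 = 0.654915
Parallel ([0.654915] and neutron-flux detector): 1 − (1 − 0.654915)(1 − 0.820575) = 0.9381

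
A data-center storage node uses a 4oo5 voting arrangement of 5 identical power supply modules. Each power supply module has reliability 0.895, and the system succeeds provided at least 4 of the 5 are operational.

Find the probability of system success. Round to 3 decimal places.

0.911

R = Σ_{i=4}^{5} C(5,i) p^i (1−p)^{5−i} with p = 0.895
C(5,4)·0.895^4·0.105^1 = 0.33686
C(5,5)·0.895^5·0.105^0 = 0.57427
Sum = 0.911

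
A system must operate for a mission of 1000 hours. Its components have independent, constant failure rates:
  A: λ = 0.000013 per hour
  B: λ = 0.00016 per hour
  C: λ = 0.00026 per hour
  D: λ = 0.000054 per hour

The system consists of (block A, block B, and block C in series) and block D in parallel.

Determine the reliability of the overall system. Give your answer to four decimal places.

0.9815

R(A) = exp(−0.000013 × 1000) = 0.987084
R(B) = exp(−0.00016 × 1000) = 0.852144
R(C) = exp(−0.00026 × 1000) = 0.771052
R(D) = exp(−0.000054 × 1000) = 0.947432
Series (A, B, and C): 0.987084 × 0.852144 × 0.771052 = 0.648561
Parallel ([0.648561] and D): 1 − (1 − 0.648561)(1 − 0.947432) = 0.9815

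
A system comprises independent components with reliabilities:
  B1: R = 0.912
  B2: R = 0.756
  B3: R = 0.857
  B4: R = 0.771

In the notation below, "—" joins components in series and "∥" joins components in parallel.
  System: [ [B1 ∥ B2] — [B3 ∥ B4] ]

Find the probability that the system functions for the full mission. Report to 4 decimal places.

Parallel (B1 and B2): 1 − (1 − 0.912000)(1 − 0.756000) = 0.978528
Parallel (B3 and B4): 1 − (1 − 0.857000)(1 − 0.771000) = 0.967253
Series ([0.978528] and [0.967253]): 0.978528 × 0.967253 = 0.9465

0.9465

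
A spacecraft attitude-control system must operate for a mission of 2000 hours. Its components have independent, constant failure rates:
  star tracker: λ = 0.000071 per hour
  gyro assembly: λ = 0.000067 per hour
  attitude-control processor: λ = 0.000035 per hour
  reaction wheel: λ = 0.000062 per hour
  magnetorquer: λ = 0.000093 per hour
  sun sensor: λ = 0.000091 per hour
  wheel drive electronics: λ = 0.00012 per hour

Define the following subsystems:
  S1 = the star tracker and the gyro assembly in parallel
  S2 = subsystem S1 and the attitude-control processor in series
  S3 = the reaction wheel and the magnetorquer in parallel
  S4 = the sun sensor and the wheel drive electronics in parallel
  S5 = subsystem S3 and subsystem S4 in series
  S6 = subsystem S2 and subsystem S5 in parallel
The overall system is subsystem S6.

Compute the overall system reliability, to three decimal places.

0.995

R(star tracker) = exp(−0.000071 × 2000) = 0.86762
R(gyro assembly) = exp(−0.000067 × 2000) = 0.87459
R(attitude-control processor) = exp(−0.000035 × 2000) = 0.93239
R(reaction wheel) = exp(−0.000062 × 2000) = 0.88338
R(magnetorquer) = exp(−0.000093 × 2000) = 0.83027
R(sun sensor) = exp(−0.000091 × 2000) = 0.83360
R(wheel drive electronics) = exp(−0.00012 × 2000) = 0.78663
Parallel (star tracker and gyro assembly): 1 − (1 − 0.86762)(1 − 0.87459) = 0.98340
Series ([0.98340] and attitude-control processor): 0.98340 × 0.93239 = 0.91691
Parallel (reaction wheel and magnetorquer): 1 − (1 − 0.88338)(1 − 0.83027) = 0.98021
Parallel (sun sensor and wheel drive electronics): 1 − (1 − 0.83360)(1 − 0.78663) = 0.96450
Series ([0.98021] and [0.96450]): 0.98021 × 0.96450 = 0.94541
Parallel ([0.91691] and [0.94541]): 1 − (1 − 0.91691)(1 − 0.94541) = 0.995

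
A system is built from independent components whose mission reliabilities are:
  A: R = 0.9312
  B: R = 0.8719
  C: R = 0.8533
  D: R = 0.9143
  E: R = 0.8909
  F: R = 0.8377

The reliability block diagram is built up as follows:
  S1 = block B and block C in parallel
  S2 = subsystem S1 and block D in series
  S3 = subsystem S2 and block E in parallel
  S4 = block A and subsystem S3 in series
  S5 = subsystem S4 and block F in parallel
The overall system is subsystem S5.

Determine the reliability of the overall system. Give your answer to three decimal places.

Parallel (B and C): 1 − (1 − 0.87190)(1 − 0.85330) = 0.98121
Series ([0.98121] and D): 0.98121 × 0.91430 = 0.89712
Parallel ([0.89712] and E): 1 − (1 − 0.89712)(1 − 0.89090) = 0.98878
Series (A and [0.98878]): 0.93120 × 0.98878 = 0.92075
Parallel ([0.92075] and F): 1 − (1 − 0.92075)(1 − 0.83770) = 0.987

0.987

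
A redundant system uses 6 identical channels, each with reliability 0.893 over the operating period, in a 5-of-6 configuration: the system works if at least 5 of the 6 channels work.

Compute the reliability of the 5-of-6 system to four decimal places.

0.8717

R = Σ_{i=5}^{6} C(6,i) p^i (1−p)^{6−i} with p = 0.893
C(6,5)·0.893^5·0.107^1 = 0.364580
C(6,6)·0.893^6·0.107^0 = 0.507118
Sum = 0.8717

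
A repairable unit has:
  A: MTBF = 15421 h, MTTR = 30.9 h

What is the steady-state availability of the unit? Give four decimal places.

A(A) = MTBF/(MTBF+MTTR) = 15421/(15421+30.9) = 0.9980

0.9980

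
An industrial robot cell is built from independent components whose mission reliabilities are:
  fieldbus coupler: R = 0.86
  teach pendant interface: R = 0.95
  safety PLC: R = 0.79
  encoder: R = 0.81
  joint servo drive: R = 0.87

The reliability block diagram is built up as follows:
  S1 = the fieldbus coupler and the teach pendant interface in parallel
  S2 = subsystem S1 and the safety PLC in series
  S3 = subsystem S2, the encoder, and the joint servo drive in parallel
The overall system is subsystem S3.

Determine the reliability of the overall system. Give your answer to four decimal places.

0.9947

Parallel (fieldbus coupler and teach pendant interface): 1 − (1 − 0.860000)(1 − 0.950000) = 0.993000
Series ([0.993000] and safety PLC): 0.993000 × 0.790000 = 0.784470
Parallel ([0.784470], encoder, and joint servo drive): 1 − (1 − 0.784470)(1 − 0.810000)(1 − 0.870000) = 0.9947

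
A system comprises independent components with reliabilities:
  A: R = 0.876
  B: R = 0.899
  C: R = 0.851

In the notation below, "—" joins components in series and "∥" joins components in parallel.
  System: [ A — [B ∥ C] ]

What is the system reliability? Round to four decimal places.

Parallel (B and C): 1 − (1 − 0.899000)(1 − 0.851000) = 0.984951
Series (A and [0.984951]): 0.876000 × 0.984951 = 0.8628

0.8628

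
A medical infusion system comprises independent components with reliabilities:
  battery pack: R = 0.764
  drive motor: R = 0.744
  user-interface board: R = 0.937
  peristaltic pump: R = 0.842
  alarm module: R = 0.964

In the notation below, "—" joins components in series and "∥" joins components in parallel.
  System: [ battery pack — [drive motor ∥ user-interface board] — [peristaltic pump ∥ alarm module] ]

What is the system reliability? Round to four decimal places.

0.7474

Parallel (drive motor and user-interface board): 1 − (1 − 0.744000)(1 − 0.937000) = 0.983872
Parallel (peristaltic pump and alarm module): 1 − (1 − 0.842000)(1 − 0.964000) = 0.994312
Series (battery pack, [0.983872], and [0.994312]): 0.764000 × 0.983872 × 0.994312 = 0.7474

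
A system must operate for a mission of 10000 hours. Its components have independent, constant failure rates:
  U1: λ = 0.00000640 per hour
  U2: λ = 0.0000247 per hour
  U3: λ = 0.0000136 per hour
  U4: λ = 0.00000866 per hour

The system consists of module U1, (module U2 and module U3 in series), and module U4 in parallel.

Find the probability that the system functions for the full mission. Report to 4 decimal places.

R(U1) = exp(−0.00000640 × 10000) = 0.938005
R(U2) = exp(−0.0000247 × 10000) = 0.781141
R(U3) = exp(−0.0000136 × 10000) = 0.872843
R(U4) = exp(−0.00000866 × 10000) = 0.917044
Series (U2 and U3): 0.781141 × 0.872843 = 0.681813
Parallel (U1, [0.681813], and U4): 1 − (1 − 0.938005)(1 − 0.681813)(1 − 0.917044) = 0.9984

0.9984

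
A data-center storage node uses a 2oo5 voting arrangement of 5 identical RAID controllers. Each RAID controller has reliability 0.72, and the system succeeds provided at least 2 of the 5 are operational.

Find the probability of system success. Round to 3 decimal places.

R = Σ_{i=2}^{5} C(5,i) p^i (1−p)^{5−i} with p = 0.72
C(5,2)·0.72^2·0.28^3 = 0.11380
C(5,3)·0.72^3·0.28^2 = 0.29263
C(5,4)·0.72^4·0.28^1 = 0.37623
C(5,5)·0.72^5·0.28^0 = 0.19349
Sum = 0.976

0.976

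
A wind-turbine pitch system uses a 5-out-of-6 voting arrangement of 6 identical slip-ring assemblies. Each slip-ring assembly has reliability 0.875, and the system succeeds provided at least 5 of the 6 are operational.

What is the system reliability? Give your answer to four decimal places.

0.8335

R = Σ_{i=5}^{6} C(6,i) p^i (1−p)^{6−i} with p = 0.875
C(6,5)·0.875^5·0.125^1 = 0.384682
C(6,6)·0.875^6·0.125^0 = 0.448795
Sum = 0.8335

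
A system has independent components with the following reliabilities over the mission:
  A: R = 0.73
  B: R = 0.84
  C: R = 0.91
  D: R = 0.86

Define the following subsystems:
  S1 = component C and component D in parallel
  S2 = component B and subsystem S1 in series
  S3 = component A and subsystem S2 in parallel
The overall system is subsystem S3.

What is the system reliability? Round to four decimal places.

Parallel (C and D): 1 − (1 − 0.910000)(1 − 0.860000) = 0.987400
Series (B and [0.987400]): 0.840000 × 0.987400 = 0.829416
Parallel (A and [0.829416]): 1 − (1 − 0.730000)(1 − 0.829416) = 0.9539

0.9539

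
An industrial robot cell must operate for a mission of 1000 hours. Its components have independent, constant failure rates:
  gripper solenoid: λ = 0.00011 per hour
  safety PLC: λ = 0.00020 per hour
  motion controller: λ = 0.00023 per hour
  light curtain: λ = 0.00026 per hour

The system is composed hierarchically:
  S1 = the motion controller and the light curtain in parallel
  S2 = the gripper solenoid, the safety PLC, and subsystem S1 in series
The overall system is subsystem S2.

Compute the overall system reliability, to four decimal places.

R(gripper solenoid) = exp(−0.00011 × 1000) = 0.895834
R(safety PLC) = exp(−0.00020 × 1000) = 0.818731
R(motion controller) = exp(−0.00023 × 1000) = 0.794534
R(light curtain) = exp(−0.00026 × 1000) = 0.771052
Parallel (motion controller and light curtain): 1 − (1 − 0.794534)(1 − 0.771052) = 0.952959
Series (gripper solenoid, safety PLC, and [0.952959]): 0.895834 × 0.818731 × 0.952959 = 0.6989

0.6989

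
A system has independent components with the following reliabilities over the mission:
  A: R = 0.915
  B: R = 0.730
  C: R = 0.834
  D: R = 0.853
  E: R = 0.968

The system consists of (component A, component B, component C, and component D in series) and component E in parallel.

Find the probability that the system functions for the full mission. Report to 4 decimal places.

0.9832

Series (A, B, C, and D): 0.915000 × 0.730000 × 0.834000 × 0.853000 = 0.475181
Parallel ([0.475181] and E): 1 − (1 − 0.475181)(1 − 0.968000) = 0.9832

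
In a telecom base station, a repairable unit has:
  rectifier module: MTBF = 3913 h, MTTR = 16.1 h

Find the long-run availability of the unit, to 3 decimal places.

0.996

A(rectifier module) = MTBF/(MTBF+MTTR) = 3913/(3913+16.1) = 0.996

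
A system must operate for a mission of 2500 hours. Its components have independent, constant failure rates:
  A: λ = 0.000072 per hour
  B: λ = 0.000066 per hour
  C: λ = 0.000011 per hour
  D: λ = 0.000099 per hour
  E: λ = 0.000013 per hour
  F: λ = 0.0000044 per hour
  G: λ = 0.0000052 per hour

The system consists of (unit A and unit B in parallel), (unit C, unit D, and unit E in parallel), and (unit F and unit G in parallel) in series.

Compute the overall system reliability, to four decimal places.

0.9746

R(A) = exp(−0.000072 × 2500) = 0.835270
R(B) = exp(−0.000066 × 2500) = 0.847894
R(C) = exp(−0.000011 × 2500) = 0.972875
R(D) = exp(−0.000099 × 2500) = 0.780750
R(E) = exp(−0.000013 × 2500) = 0.968022
R(F) = exp(−0.0000044 × 2500) = 0.989060
R(G) = exp(−0.0000052 × 2500) = 0.987084
Parallel (A and B): 1 − (1 − 0.835270)(1 − 0.847894) = 0.974944
Parallel (C, D, and E): 1 − (1 − 0.972875)(1 − 0.780750)(1 − 0.968022) = 0.999810
Parallel (F and G): 1 − (1 − 0.989060)(1 − 0.987084) = 0.999859
Series ([0.974944], [0.999810], and [0.999859]): 0.974944 × 0.999810 × 0.999859 = 0.9746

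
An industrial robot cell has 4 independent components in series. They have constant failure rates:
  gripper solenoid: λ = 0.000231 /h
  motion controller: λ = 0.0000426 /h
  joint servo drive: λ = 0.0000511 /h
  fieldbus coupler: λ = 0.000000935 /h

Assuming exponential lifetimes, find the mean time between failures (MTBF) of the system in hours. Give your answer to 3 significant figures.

Series of exponential components: λ_sys = Σ λ_i
λ_sys = 0.000231 + 0.0000426 + 0.0000511 + 0.000000935 = 3.2564e-04 /h
MTBF = 1 / λ_sys = 3070 h

3070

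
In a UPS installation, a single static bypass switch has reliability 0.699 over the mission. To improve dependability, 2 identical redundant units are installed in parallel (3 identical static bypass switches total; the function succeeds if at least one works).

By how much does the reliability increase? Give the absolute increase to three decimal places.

R_before = 0.699
R_after = 1 − (1 − 0.699)^3 = 0.973
ΔR = 0.973 − 0.699 = 0.274

0.274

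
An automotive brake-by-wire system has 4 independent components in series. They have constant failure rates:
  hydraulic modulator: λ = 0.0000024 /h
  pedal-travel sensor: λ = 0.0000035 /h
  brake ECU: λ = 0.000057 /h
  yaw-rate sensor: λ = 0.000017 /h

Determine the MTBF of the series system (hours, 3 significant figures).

12500

Series of exponential components: λ_sys = Σ λ_i
λ_sys = 0.0000024 + 0.0000035 + 0.000057 + 0.000017 = 7.9900e-05 /h
MTBF = 1 / λ_sys = 12500 h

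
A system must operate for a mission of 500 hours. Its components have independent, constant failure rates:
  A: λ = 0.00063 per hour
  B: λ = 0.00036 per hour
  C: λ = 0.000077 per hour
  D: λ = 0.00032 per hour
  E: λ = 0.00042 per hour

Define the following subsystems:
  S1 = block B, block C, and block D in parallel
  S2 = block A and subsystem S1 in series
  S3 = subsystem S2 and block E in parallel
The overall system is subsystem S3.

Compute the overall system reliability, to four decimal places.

R(A) = exp(−0.00063 × 500) = 0.729789
R(B) = exp(−0.00036 × 500) = 0.835270
R(C) = exp(−0.000077 × 500) = 0.962232
R(D) = exp(−0.00032 × 500) = 0.852144
R(E) = exp(−0.00042 × 500) = 0.810584
Parallel (B, C, and D): 1 − (1 − 0.835270)(1 − 0.962232)(1 − 0.852144) = 0.999080
Series (A and [0.999080]): 0.729789 × 0.999080 = 0.729118
Parallel ([0.729118] and E): 1 − (1 − 0.729118)(1 − 0.810584) = 0.9487

0.9487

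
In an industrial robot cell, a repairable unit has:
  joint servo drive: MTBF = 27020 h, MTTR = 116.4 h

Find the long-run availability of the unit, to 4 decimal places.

A(joint servo drive) = MTBF/(MTBF+MTTR) = 27020/(27020+116.4) = 0.9957

0.9957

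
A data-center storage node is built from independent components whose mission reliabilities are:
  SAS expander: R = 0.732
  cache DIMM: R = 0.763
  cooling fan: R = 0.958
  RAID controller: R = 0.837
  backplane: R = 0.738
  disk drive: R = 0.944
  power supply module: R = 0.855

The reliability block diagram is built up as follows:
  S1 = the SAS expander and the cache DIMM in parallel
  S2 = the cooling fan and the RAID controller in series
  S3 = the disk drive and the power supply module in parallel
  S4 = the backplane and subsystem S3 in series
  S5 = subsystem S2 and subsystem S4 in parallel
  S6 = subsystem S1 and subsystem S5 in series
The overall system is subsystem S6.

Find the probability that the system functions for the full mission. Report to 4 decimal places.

0.8868

Parallel (SAS expander and cache DIMM): 1 − (1 − 0.732000)(1 − 0.763000) = 0.936484
Series (cooling fan and RAID controller): 0.958000 × 0.837000 = 0.801846
Parallel (disk drive and power supply module): 1 − (1 − 0.944000)(1 − 0.855000) = 0.991880
Series (backplane and [0.991880]): 0.738000 × 0.991880 = 0.732007
Parallel ([0.801846] and [0.732007]): 1 − (1 − 0.801846)(1 − 0.732007) = 0.946896
Series ([0.936484] and [0.946896]): 0.936484 × 0.946896 = 0.8868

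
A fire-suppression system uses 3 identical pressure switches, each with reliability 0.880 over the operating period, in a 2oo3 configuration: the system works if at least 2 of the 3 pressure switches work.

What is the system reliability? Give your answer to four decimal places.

R = Σ_{i=2}^{3} C(3,i) p^i (1−p)^{3−i} with p = 0.880
C(3,2)·0.880^2·0.120^1 = 0.278784
C(3,3)·0.880^3·0.120^0 = 0.681472
Sum = 0.9603

0.9603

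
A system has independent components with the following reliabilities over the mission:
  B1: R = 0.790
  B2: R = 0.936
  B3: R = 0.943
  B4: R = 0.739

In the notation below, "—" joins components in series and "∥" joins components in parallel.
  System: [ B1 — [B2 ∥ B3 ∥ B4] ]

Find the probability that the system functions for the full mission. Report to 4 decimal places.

Parallel (B2, B3, and B4): 1 − (1 − 0.936000)(1 − 0.943000)(1 − 0.739000) = 0.999048
Series (B1 and [0.999048]): 0.790000 × 0.999048 = 0.7892

0.7892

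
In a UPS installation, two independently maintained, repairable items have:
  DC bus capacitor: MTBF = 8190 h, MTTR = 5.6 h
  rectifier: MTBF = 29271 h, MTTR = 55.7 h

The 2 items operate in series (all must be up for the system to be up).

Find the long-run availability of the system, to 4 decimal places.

A(DC bus capacitor) = MTBF/(MTBF+MTTR) = 8190/(8190+5.6) = 0.999317
A(rectifier) = MTBF/(MTBF+MTTR) = 29271/(29271+55.7) = 0.998101
Series availability: 0.999317 × 0.998101 = 0.9974

0.9974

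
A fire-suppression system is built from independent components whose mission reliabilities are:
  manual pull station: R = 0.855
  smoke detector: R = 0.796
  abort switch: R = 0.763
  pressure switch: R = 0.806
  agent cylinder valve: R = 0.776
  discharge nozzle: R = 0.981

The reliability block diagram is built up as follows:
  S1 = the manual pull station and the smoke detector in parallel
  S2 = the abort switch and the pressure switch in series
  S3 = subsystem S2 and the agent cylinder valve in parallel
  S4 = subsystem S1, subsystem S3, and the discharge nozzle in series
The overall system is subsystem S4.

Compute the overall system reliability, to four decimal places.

Parallel (manual pull station and smoke detector): 1 − (1 − 0.855000)(1 − 0.796000) = 0.970420
Series (abort switch and pressure switch): 0.763000 × 0.806000 = 0.614978
Parallel ([0.614978] and agent cylinder valve): 1 − (1 − 0.614978)(1 − 0.776000) = 0.913755
Series ([0.970420], [0.913755], and discharge nozzle): 0.970420 × 0.913755 × 0.981000 = 0.8699

0.8699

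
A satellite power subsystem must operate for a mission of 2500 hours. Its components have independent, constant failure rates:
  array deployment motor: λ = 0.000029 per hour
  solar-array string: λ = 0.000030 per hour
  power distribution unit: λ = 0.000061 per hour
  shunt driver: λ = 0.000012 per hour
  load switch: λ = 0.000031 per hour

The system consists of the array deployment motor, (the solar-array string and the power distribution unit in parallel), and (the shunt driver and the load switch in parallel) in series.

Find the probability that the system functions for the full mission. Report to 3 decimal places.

R(array deployment motor) = exp(−0.000029 × 2500) = 0.93007
R(solar-array string) = exp(−0.000030 × 2500) = 0.92774
R(power distribution unit) = exp(−0.000061 × 2500) = 0.85856
R(shunt driver) = exp(−0.000012 × 2500) = 0.97045
R(load switch) = exp(−0.000031 × 2500) = 0.92543
Parallel (solar-array string and power distribution unit): 1 − (1 − 0.92774)(1 − 0.85856) = 0.98978
Parallel (shunt driver and load switch): 1 − (1 − 0.97045)(1 − 0.92543) = 0.99780
Series (array deployment motor, [0.98978], and [0.99780]): 0.93007 × 0.98978 × 0.99780 = 0.919

0.919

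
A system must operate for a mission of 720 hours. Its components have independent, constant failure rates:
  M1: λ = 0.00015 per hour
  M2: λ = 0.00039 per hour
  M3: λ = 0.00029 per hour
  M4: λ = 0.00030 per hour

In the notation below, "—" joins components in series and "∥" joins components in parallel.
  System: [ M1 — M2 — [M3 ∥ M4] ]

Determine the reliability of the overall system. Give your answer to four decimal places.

R(M1) = exp(−0.00015 × 720) = 0.897628
R(M2) = exp(−0.00039 × 720) = 0.755179
R(M3) = exp(−0.00029 × 720) = 0.811558
R(M4) = exp(−0.00030 × 720) = 0.805735
Parallel (M3 and M4): 1 − (1 − 0.811558)(1 − 0.805735) = 0.963392
Series (M1, M2, and [0.963392]): 0.897628 × 0.755179 × 0.963392 = 0.6531

0.6531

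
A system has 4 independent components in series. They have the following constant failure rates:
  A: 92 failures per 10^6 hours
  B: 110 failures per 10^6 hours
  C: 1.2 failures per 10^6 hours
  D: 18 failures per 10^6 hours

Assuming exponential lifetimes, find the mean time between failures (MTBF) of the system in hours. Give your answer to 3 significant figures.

Series of exponential components: λ_sys = Σ λ_i
λ_sys = 0.000092 + 0.00011 + 0.0000012 + 0.000018 = 2.2120e-04 /h
MTBF = 1 / λ_sys = 4520 h

4520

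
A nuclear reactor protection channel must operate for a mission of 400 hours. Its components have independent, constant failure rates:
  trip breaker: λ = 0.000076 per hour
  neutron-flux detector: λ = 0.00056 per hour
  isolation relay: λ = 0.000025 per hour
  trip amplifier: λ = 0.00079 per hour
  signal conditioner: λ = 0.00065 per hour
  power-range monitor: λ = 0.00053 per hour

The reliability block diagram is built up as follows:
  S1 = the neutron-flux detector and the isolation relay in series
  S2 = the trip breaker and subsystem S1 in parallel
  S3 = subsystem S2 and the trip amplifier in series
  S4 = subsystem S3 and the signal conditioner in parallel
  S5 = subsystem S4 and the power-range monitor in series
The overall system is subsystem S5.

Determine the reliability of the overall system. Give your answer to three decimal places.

R(trip breaker) = exp(−0.000076 × 400) = 0.97006
R(neutron-flux detector) = exp(−0.00056 × 400) = 0.79932
R(isolation relay) = exp(−0.000025 × 400) = 0.99005
R(trip amplifier) = exp(−0.00079 × 400) = 0.72906
R(signal conditioner) = exp(−0.00065 × 400) = 0.77105
R(power-range monitor) = exp(−0.00053 × 400) = 0.80896
Series (neutron-flux detector and isolation relay): 0.79932 × 0.99005 = 0.79137
Parallel (trip breaker and [0.79137]): 1 − (1 − 0.97006)(1 − 0.79137) = 0.99375
Series ([0.99375] and trip amplifier): 0.99375 × 0.72906 = 0.72450
Parallel ([0.72450] and signal conditioner): 1 − (1 − 0.72450)(1 − 0.77105) = 0.93692
Series ([0.93692] and power-range monitor): 0.93692 × 0.80896 = 0.758

0.758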